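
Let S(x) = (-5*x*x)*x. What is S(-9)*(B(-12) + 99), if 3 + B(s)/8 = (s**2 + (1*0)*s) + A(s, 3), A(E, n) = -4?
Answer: 4355775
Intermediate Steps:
B(s) = -56 + 8*s**2 (B(s) = -24 + 8*((s**2 + (1*0)*s) - 4) = -24 + 8*((s**2 + 0*s) - 4) = -24 + 8*((s**2 + 0) - 4) = -24 + 8*(s**2 - 4) = -24 + 8*(-4 + s**2) = -24 + (-32 + 8*s**2) = -56 + 8*s**2)
S(x) = -5*x**3 (S(x) = (-5*x**2)*x = -5*x**3)
S(-9)*(B(-12) + 99) = (-5*(-9)**3)*((-56 + 8*(-12)**2) + 99) = (-5*(-729))*((-56 + 8*144) + 99) = 3645*((-56 + 1152) + 99) = 3645*(1096 + 99) = 3645*1195 = 4355775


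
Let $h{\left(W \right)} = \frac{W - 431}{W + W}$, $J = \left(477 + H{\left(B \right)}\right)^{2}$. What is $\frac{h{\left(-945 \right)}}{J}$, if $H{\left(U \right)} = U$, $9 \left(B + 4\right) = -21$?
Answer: $\frac{43}{13083945} \approx 3.2865 \cdot 10^{-6}$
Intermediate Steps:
$B = - \frac{19}{3}$ ($B = -4 + \frac{1}{9} \left(-21\right) = -4 - \frac{7}{3} = - \frac{19}{3} \approx -6.3333$)
$J = \frac{1993744}{9}$ ($J = \left(477 - \frac{19}{3}\right)^{2} = \left(\frac{1412}{3}\right)^{2} = \frac{1993744}{9} \approx 2.2153 \cdot 10^{5}$)
$h{\left(W \right)} = \frac{-431 + W}{2 W}$
$\frac{h{\left(-945 \right)}}{J} = \frac{\frac{1}{2} \frac{1}{-945} \left(-431 - 945\right)}{\frac{1993744}{9}} = \frac{1}{2} \left(- \frac{1}{945}\right) \left(-1376\right) \frac{9}{1993744} = \frac{688}{945} \cdot \frac{9}{1993744} = \frac{43}{13083945}$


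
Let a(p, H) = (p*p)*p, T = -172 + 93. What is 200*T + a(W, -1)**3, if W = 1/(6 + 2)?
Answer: -2120640102399/134217728 ≈ -15800.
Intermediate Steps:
T = -79
W = 1/8 ≈ 0.12500
a(p, H) = p**3 (a(p, H) = p**2*p = p**3)
200*T + a(W, -1)**3 = 200*(-79) + ((1/8)**3)**3 = -15800 + (1/512)**3 = -15800 + 1/134217728 = -2120640102399/134217728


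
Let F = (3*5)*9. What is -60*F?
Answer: -8100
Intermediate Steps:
F = 135 (F = 15*9 = 135)
-60*F = -60*135 = -8100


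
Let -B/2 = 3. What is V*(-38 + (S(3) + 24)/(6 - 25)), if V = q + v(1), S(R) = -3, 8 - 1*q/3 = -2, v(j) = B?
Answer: -17832/19 ≈ -938.53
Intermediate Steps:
B = -6 (B = -2*3 = -6)
v(j) = -6
q = 30 (q = 24 - 3*(-2) = 24 + 6 = 30)
V = 24 (V = 30 - 6 = 24)
V*(-38 + (S(3) + 24)/(6 - 25)) = 24*(-38 + (-3 + 24)/(6 - 25)) = 24*(-38 + 21/(-19)) = 24*(-38 + 21*(-1/19)) = 24*(-38 - 21/19) = 24*(-743/19) = -17832/19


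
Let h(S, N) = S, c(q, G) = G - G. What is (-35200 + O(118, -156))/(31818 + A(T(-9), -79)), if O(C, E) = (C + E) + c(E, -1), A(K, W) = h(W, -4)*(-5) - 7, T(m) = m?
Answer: -17619/16103 ≈ -1.0941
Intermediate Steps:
c(q, G) = 0
A(K, W) = -7 - 5*W (A(K, W) = W*(-5) - 7 = -5*W - 7 = -7 - 5*W)
O(C, E) = C + E (O(C, E) = (C + E) + 0 = C + E)
(-35200 + O(118, -156))/(31818 + A(T(-9), -79)) = (-35200 + (118 - 156))/(31818 + (-7 - 5*(-79))) = (-35200 - 38)/(31818 + (-7 + 395)) = -35238/(31818 + 388) = -35238/32206 = -35238*1/32206 = -17619/16103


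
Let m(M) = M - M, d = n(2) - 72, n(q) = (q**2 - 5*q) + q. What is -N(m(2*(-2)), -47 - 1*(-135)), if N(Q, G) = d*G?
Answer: 6688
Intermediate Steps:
n(q) = q**2 - 4*q
d = -76 (d = 2*(-4 + 2) - 72 = 2*(-2) - 72 = -4 - 72 = -76)
m(M) = 0
N(Q, G) = -76*G
-N(m(2*(-2)), -47 - 1*(-135)) = -(-76)*(-47 - 1*(-135)) = -(-76)*(-47 + 135) = -(-76)*88 = -1*(-6688) = 6688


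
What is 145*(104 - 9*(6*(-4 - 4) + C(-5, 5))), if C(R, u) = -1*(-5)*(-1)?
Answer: 84245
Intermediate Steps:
C(R, u) = -5 (C(R, u) = 5*(-1) = -5)
145*(104 - 9*(6*(-4 - 4) + C(-5, 5))) = 145*(104 - 9*(6*(-4 - 4) - 5)) = 145*(104 - 9*(6*(-8) - 5)) = 145*(104 - 9*(-48 - 5)) = 145*(104 - 9*(-53)) = 145*(104 + 477) = 145*581 = 84245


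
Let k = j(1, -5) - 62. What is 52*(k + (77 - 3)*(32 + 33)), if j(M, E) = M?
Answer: 246948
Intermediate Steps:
k = -61 (k = 1 - 62 = -61)
52*(k + (77 - 3)*(32 + 33)) = 52*(-61 + (77 - 3)*(32 + 33)) = 52*(-61 + 74*65) = 52*(-61 + 4810) = 52*4749 = 246948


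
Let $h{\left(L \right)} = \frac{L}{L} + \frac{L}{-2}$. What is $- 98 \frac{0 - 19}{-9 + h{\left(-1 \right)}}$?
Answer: $- \frac{3724}{15} \approx -248.27$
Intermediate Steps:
$h{\left(L \right)} = 1 - \frac{L}{2}$ ($h{\left(L \right)} = 1 + L \left(- \frac{1}{2}\right) = 1 - \frac{L}{2}$)
$- 98 \frac{0 - 19}{-9 + h{\left(-1 \right)}} = - 98 \frac{0 - 19}{-9 + \left(1 - - \frac{1}{2}\right)} = - 98 \left(- \frac{19}{-9 + \left(1 + \frac{1}{2}\right)}\right) = - 98 \left(- \frac{19}{-9 + \frac{3}{2}}\right) = - 98 \left(- \frac{19}{- \frac{15}{2}}\right) = - 98 \left(\left(-19\right) \left(- \frac{2}{15}\right)\right) = \left(-98\right) \frac{38}{15} = - \frac{3724}{15}$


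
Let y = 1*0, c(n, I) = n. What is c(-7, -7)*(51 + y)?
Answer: -357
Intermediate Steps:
y = 0
c(-7, -7)*(51 + y) = -7*(51 + 0) = -7*51 = -357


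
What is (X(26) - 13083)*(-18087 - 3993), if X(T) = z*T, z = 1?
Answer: 288298560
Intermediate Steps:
X(T) = T (X(T) = 1*T = T)
(X(26) - 13083)*(-18087 - 3993) = (26 - 13083)*(-18087 - 3993) = -13057*(-22080) = 288298560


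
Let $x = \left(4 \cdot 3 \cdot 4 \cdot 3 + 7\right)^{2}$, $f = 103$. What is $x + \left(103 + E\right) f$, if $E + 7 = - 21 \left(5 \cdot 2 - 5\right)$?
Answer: $21874$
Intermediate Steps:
$E = -112$ ($E = -7 - 21 \left(5 \cdot 2 - 5\right) = -7 - 21 \left(10 - 5\right) = -7 - 105 = -112$)
$x = 22801$ ($x = \left(4 \cdot 12 \cdot 3 + 7\right)^{2} = \left(4 \cdot 36 + 7\right)^{2} = \left(144 + 7\right)^{2} = 151^{2} = 22801$)
$x + \left(103 + E\right) f = 22801 + \left(103 - 112\right) 103 = 22801 - 927 = 21874$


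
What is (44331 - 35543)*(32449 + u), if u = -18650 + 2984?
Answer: 147489004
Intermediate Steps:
u = -15666
(44331 - 35543)*(32449 + u) = (44331 - 35543)*(32449 - 15666) = 8788*16783 = 147489004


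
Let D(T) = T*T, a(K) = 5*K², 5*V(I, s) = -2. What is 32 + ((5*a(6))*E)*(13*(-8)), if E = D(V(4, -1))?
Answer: -14944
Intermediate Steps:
V(I, s) = -⅖ (V(I, s) = (⅕)*(-2) = -⅖)
D(T) = T²
E = 4/25 (E = (-⅖)² = 4/25 ≈ 0.16000)
32 + ((5*a(6))*E)*(13*(-8)) = 32 + ((5*(5*6²))*(4/25))*(13*(-8)) = 32 + ((5*(5*36))*(4/25))*(-104) = 32 + ((5*180)*(4/25))*(-104) = 32 + (900*(4/25))*(-104) = 32 + 144*(-104) = 32 - 14976 = -14944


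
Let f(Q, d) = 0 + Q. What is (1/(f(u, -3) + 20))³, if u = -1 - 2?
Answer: 1/4913 ≈ 0.00020354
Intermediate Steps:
u = -3
f(Q, d) = Q
(1/(f(u, -3) + 20))³ = (1/(-3 + 20))³ = (1/17)³ = 1/4913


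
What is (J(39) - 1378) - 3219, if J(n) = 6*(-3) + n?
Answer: -4576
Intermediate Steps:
J(n) = -18 + n
(J(39) - 1378) - 3219 = ((-18 + 39) - 1378) - 3219 = (21 - 1378) - 3219 = -1357 - 3219 = -4576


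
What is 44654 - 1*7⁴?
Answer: 42253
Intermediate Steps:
44654 - 1*7⁴ = 44654 - 1*2401 = 44654 - 2401 = 42253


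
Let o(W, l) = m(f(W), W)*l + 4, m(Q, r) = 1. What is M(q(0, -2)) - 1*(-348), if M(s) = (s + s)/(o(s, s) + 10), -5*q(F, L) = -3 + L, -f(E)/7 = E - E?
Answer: 5222/15 ≈ 348.13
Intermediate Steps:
f(E) = 0 (f(E) = -7*(E - E) = -7*0 = 0)
q(F, L) = ⅗ - L/5 (q(F, L) = -(-3 + L)/5 = ⅗ - L/5)
o(W, l) = 4 + l (o(W, l) = 1*l + 4 = l + 4 = 4 + l)
M(s) = 2*s/(14 + s) (M(s) = (s + s)/((4 + s) + 10) = (2*s)/(14 + s) = 2*s/(14 + s))
M(q(0, -2)) - 1*(-348) = 2*(⅗ - ⅕*(-2))/(14 + (⅗ - ⅕*(-2))) - 1*(-348) = 2*(⅗ + ⅖)/(14 + (⅗ + ⅖)) + 348 = 2*1/(14 + 1) + 348 = 2*1/15 + 348 = 2*1*(1/15) + 348 = 2/15 + 348 = 5222/15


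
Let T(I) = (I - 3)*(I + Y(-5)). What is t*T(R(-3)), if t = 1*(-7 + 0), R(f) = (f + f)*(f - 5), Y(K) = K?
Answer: -13545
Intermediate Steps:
R(f) = 2*f*(-5 + f) (R(f) = (2*f)*(-5 + f) = 2*f*(-5 + f))
T(I) = (-5 + I)*(-3 + I) (T(I) = (I - 3)*(I - 5) = (-3 + I)*(-5 + I) = (-5 + I)*(-3 + I))
t = -7 (t = 1*(-7) = -7)
t*T(R(-3)) = -7*(15 + (2*(-3)*(-5 - 3))² - 16*(-3)*(-5 - 3)) = -7*(15 + (2*(-3)*(-8))² - 16*(-3)*(-8)) = -7*(15 + 48² - 8*48) = -7*(15 + 2304 - 384) = -7*1935 = -13545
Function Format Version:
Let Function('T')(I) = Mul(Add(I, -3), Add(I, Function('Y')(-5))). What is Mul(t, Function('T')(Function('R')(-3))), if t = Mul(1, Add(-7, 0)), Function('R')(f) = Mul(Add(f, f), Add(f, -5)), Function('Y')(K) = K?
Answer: -13545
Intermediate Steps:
Function('R')(f) = Mul(2, f, Add(-5, f)) (Function('R')(f) = Mul(Mul(2, f), Add(-5, f)) = Mul(2, f, Add(-5, f)))
Function('T')(I) = Mul(Add(-5, I), Add(-3, I)) (Function('T')(I) = Mul(Add(I, -3), Add(I, -5)) = Mul(Add(-3, I), Add(-5, I)) = Mul(Add(-5, I), Add(-3, I)))
t = -7 (t = Mul(1, -7) = -7)
Mul(t, Function('T')(Function('R')(-3))) = Mul(-7, Add(15, Pow(Mul(2, -3, Add(-5, -3)), 2), Mul(-8, Mul(2, -3, Add(-5, -3))))) = Mul(-7, Add(15, Pow(Mul(2, -3, -8), 2), Mul(-8, Mul(2, -3, -8)))) = Mul(-7, Add(15, Pow(48, 2), Mul(-8, 48))) = Mul(-7, Add(15, 2304, -384)) = Mul(-7, 1935) = -13545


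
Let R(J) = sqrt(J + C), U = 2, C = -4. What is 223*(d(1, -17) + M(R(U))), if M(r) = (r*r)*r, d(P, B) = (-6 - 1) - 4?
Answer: -2453 - 446*I*sqrt(2) ≈ -2453.0 - 630.74*I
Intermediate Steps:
d(P, B) = -11 (d(P, B) = -7 - 4 = -11)
R(J) = sqrt(-4 + J) (R(J) = sqrt(J - 4) = sqrt(-4 + J))
M(r) = r**3 (M(r) = r**2*r = r**3)
223*(d(1, -17) + M(R(U))) = 223*(-11 + (sqrt(-4 + 2))**3) = 223*(-11 + (sqrt(-2))**3) = 223*(-11 + (I*sqrt(2))**3) = 223*(-11 - 2*I*sqrt(2)) = -2453 - 446*I*sqrt(2)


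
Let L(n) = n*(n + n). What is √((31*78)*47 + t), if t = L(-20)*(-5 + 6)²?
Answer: √114446 ≈ 338.30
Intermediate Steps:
L(n) = 2*n² (L(n) = n*(2*n) = 2*n²)
t = 800 (t = (2*(-20)²)*(-5 + 6)² = (2*400)*1² = 800*1 = 800)
√((31*78)*47 + t) = √((31*78)*47 + 800) = √(2418*47 + 800) = √(113646 + 800) = √114446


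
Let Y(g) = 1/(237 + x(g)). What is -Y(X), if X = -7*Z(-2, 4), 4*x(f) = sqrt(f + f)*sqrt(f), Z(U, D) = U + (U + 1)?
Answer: -632/149637 + 14*sqrt(2)/149637 ≈ -0.0040912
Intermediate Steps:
Z(U, D) = 1 + 2*U (Z(U, D) = U + (1 + U) = 1 + 2*U)
x(f) = f*sqrt(2)/4 (x(f) = (sqrt(f + f)*sqrt(f))/4 = (sqrt(2*f)*sqrt(f))/4 = ((sqrt(2)*sqrt(f))*sqrt(f))/4 = (f*sqrt(2))/4 = f*sqrt(2)/4)
X = 21 (X = -7*(1 + 2*(-2)) = -7*(1 - 4) = -7*(-3) = 21)
Y(g) = 1/(237 + g*sqrt(2)/4)
-Y(X) = -4/(948 + 21*sqrt(2))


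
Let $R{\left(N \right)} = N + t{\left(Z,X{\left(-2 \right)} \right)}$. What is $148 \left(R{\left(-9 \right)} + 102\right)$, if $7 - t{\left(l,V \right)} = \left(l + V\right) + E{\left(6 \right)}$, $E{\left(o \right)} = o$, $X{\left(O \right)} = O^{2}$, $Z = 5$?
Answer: $12580$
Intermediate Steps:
$t{\left(l,V \right)} = 1 - V - l$ ($t{\left(l,V \right)} = 7 - \left(\left(l + V\right) + 6\right) = 7 - \left(\left(V + l\right) + 6\right) = 7 - \left(6 + V + l\right) = 1 - V - l$)
$R{\left(N \right)} = -8 + N$ ($R{\left(N \right)} = N - 8 = -8 + N$)
$148 \left(R{\left(-9 \right)} + 102\right) = 148 \left(\left(-8 - 9\right) + 102\right) = 148 \left(-17 + 102\right) = 148 \cdot 85 = 12580$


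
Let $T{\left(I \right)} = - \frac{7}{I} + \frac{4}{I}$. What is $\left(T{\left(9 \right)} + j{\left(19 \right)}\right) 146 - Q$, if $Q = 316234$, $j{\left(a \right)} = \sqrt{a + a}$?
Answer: $- \frac{948848}{3} + 146 \sqrt{38} \approx -3.1538 \cdot 10^{5}$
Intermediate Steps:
$j{\left(a \right)} = \sqrt{2} \sqrt{a}$ ($j{\left(a \right)} = \sqrt{2 a} = \sqrt{2} \sqrt{a}$)
$T{\left(I \right)} = - \frac{3}{I}$
$\left(T{\left(9 \right)} + j{\left(19 \right)}\right) 146 - Q = \left(- \frac{3}{9} + \sqrt{2} \sqrt{19}\right) 146 - 316234 = \left(\left(-3\right) \frac{1}{9} + \sqrt{38}\right) 146 - 316234 = \left(- \frac{1}{3} + \sqrt{38}\right) 146 - 316234 = \left(- \frac{146}{3} + 146 \sqrt{38}\right) - 316234 = - \frac{948848}{3} + 146 \sqrt{38}$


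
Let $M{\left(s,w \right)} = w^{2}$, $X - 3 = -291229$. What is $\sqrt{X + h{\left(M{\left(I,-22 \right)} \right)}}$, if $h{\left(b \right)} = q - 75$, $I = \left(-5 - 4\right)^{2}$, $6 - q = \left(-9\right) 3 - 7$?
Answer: $i \sqrt{291261} \approx 539.69 i$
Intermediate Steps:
$q = 40$ ($q = 6 - \left(\left(-9\right) 3 - 7\right) = 6 - \left(-27 - 7\right) = 6 - -34 = 6 + 34 = 40$)
$X = -291226$ ($X = 3 - 291229 = -291226$)
$I = 81$ ($I = \left(-9\right)^{2} = 81$)
$h{\left(b \right)} = -35$ ($h{\left(b \right)} = 40 - 75 = -35$)
$\sqrt{X + h{\left(M{\left(I,-22 \right)} \right)}} = \sqrt{-291226 - 35} = \sqrt{-291261} = i \sqrt{291261}$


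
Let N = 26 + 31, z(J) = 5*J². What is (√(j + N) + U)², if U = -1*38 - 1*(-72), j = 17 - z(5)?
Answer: (34 + I*√51)² ≈ 1105.0 + 485.62*I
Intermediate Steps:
N = 57
j = -108 (j = 17 - 5*5² = 17 - 5*25 = 17 - 1*125 = 17 - 125 = -108)
U = 34 (U = -38 + 72 = 34)
(√(j + N) + U)² = (√(-108 + 57) + 34)² = (√(-51) + 34)² = (I*√51 + 34)² = (34 + I*√51)²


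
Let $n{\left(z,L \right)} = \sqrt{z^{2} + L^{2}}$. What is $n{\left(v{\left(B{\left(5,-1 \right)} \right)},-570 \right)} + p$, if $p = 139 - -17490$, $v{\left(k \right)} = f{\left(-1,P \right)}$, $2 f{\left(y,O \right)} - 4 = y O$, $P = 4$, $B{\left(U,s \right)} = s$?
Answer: $18199$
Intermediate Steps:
$f{\left(y,O \right)} = 2 + \frac{O y}{2}$ ($f{\left(y,O \right)} = 2 + \frac{y O}{2} = 2 + \frac{O y}{2}$)
$v{\left(k \right)} = 0$ ($v{\left(k \right)} = 2 + \frac{1}{2} \cdot 4 \left(-1\right) = 2 - 2 = 0$)
$n{\left(z,L \right)} = \sqrt{L^{2} + z^{2}}$
$p = 17629$ ($p = 139 + 17490 = 17629$)
$n{\left(v{\left(B{\left(5,-1 \right)} \right)},-570 \right)} + p = \sqrt{\left(-570\right)^{2} + 0^{2}} + 17629 = \sqrt{324900 + 0} + 17629 = \sqrt{324900} + 17629 = 570 + 17629 = 18199$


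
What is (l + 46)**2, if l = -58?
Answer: 144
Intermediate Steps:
(l + 46)**2 = (-58 + 46)**2 = (-12)**2 = 144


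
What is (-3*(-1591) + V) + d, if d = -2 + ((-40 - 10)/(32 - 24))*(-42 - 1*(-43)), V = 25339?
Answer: 120415/4 ≈ 30104.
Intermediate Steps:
d = -33/4 (d = -2 + (-50/8)*(-42 + 43) = -2 - 50*⅛*1 = -2 - 25/4*1 = -2 - 25/4 = -33/4 ≈ -8.2500)
(-3*(-1591) + V) + d = (-3*(-1591) + 25339) - 33/4 = (4773 + 25339) - 33/4 = 30112 - 33/4 = 120415/4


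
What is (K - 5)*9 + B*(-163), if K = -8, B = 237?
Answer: -38748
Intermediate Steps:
(K - 5)*9 + B*(-163) = (-8 - 5)*9 + 237*(-163) = -13*9 - 38631 = -117 - 38631 = -38748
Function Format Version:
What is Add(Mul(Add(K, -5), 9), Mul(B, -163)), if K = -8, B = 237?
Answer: -38748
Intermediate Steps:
Add(Mul(Add(K, -5), 9), Mul(B, -163)) = Add(Mul(Add(-8, -5), 9), Mul(237, -163)) = Add(Mul(-13, 9), -38631) = Add(-117, -38631) = -38748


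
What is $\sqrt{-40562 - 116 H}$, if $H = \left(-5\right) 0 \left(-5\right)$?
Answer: $i \sqrt{40562} \approx 201.4 i$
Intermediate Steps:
$H = 0$ ($H = 0 \left(-5\right) = 0$)
$\sqrt{-40562 - 116 H} = \sqrt{-40562 - 0} = \sqrt{-40562 + 0} = \sqrt{-40562} = i \sqrt{40562}$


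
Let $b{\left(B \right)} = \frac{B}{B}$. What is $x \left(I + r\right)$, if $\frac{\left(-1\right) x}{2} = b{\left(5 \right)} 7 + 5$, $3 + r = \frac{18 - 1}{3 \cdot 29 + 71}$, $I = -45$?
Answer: $\frac{90804}{79} \approx 1149.4$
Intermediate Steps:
$b{\left(B \right)} = 1$
$r = - \frac{457}{158}$ ($r = -3 + \frac{18 - 1}{3 \cdot 29 + 71} = -3 + \frac{17}{87 + 71} = -3 + \frac{17}{158} = - \frac{457}{158} \approx -2.8924$)
$x = -24$ ($x = - 2 \left(1 \cdot 7 + 5\right) = - 2 \left(7 + 5\right) = \left(-2\right) 12 = -24$)
$x \left(I + r\right) = - 24 \left(-45 - \frac{457}{158}\right) = \left(-24\right) \left(- \frac{7567}{158}\right) = \frac{90804}{79}$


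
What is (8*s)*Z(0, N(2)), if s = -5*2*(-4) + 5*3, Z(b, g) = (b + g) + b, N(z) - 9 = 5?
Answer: 6160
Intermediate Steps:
N(z) = 14 (N(z) = 9 + 5 = 14)
Z(b, g) = g + 2*b
s = 55 (s = -10*(-4) + 15 = 40 + 15 = 55)
(8*s)*Z(0, N(2)) = (8*55)*(14 + 2*0) = 440*(14 + 0) = 440*14 = 6160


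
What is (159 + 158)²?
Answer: 100489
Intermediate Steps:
(159 + 158)² = 317² = 100489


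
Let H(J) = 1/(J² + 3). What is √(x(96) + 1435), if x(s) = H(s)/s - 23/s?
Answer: √1951043711246/36876 ≈ 37.878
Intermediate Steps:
H(J) = 1/(3 + J²)
x(s) = -23/s + 1/(s*(3 + s²)) (x(s) = 1/((3 + s²)*s) - 23/s = 1/(s*(3 + s²)) - 23/s = -23/s + 1/(s*(3 + s²)))
√(x(96) + 1435) = √((-68 - 23*96²)/(96*(3 + 96²)) + 1435) = √((-68 - 23*9216)/(96*(3 + 9216)) + 1435) = √((1/96)*(-68 - 211968)/9219 + 1435) = √((1/96)*(1/9219)*(-212036) + 1435) = √(-53009/221256 + 1435) = √(317449351/221256) = √1951043711246/36876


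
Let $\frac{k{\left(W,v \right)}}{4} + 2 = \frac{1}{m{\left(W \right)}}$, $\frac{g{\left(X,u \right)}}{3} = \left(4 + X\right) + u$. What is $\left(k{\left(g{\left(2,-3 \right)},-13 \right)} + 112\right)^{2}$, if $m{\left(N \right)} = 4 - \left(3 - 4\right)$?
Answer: $\frac{274576}{25} \approx 10983.0$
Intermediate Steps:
$m{\left(N \right)} = 5$ ($m{\left(N \right)} = 4 - \left(3 - 4\right) = 4 - -1 = 4 + 1 = 5$)
$g{\left(X,u \right)} = 12 + 3 X + 3 u$ ($g{\left(X,u \right)} = 3 \left(\left(4 + X\right) + u\right) = 3 \left(4 + X + u\right) = 12 + 3 X + 3 u$)
$k{\left(W,v \right)} = - \frac{36}{5}$ ($k{\left(W,v \right)} = -8 + \frac{4}{5} = - \frac{36}{5}$)
$\left(k{\left(g{\left(2,-3 \right)},-13 \right)} + 112\right)^{2} = \left(- \frac{36}{5} + 112\right)^{2} = \left(\frac{524}{5}\right)^{2} = \frac{274576}{25}$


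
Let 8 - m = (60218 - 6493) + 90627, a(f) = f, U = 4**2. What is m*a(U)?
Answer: -2309504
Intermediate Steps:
U = 16
m = -144344 (m = 8 - ((60218 - 6493) + 90627) = 8 - (53725 + 90627) = 8 - 1*144352 = 8 - 144352 = -144344)
m*a(U) = -144344*16 = -2309504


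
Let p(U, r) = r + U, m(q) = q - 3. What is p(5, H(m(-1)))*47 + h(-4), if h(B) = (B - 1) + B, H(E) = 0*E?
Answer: 226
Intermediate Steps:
m(q) = -3 + q
H(E) = 0
p(U, r) = U + r
h(B) = -1 + 2*B (h(B) = (-1 + B) + B = -1 + 2*B)
p(5, H(m(-1)))*47 + h(-4) = (5 + 0)*47 + (-1 + 2*(-4)) = 5*47 + (-1 - 8) = 235 - 9 = 226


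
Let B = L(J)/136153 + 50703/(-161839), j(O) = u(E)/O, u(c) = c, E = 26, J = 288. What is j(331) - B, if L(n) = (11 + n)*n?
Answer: -1754988169837/7293540436477 ≈ -0.24062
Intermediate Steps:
L(n) = n*(11 + n)
j(O) = 26/O
B = 7032914409/22034865367 (B = (288*(11 + 288))/136153 + 50703/(-161839) = (288*299)*(1/136153) + 50703*(-1/161839) = 86112*(1/136153) - 50703/161839 = 86112/136153 - 50703/161839 = 7032914409/22034865367 ≈ 0.31917)
j(331) - B = 26/331 - 1*7032914409/22034865367 = 26*(1/331) - 7032914409/22034865367 = 26/331 - 7032914409/22034865367 = -1754988169837/7293540436477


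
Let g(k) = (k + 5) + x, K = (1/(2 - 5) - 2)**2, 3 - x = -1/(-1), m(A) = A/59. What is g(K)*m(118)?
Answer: 224/9 ≈ 24.889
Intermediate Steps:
m(A) = A/59 (m(A) = A*(1/59) = A/59)
x = 2 (x = 3 - (-1)/(-1) = 3 - (-1)*(-1) = 3 - 1*1 = 3 - 1 = 2)
K = 49/9 (K = (1/(-3) - 2)**2 = (-1/3 - 2)**2 = (-7/3)**2 = 49/9 ≈ 5.4444)
g(k) = 7 + k (g(k) = (k + 5) + 2 = (5 + k) + 2 = 7 + k)
g(K)*m(118) = (7 + 49/9)*((1/59)*118) = (112/9)*2 = 224/9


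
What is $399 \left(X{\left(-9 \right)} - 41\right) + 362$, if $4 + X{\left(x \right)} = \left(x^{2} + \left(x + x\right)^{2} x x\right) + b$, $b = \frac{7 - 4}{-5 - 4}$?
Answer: $10485949$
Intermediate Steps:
$b = - \frac{1}{3}$ ($b = \frac{3}{-9} = 3 \left(- \frac{1}{9}\right) = - \frac{1}{3} \approx -0.33333$)
$X{\left(x \right)} = - \frac{13}{3} + x^{2} + 4 x^{4}$ ($X{\left(x \right)} = -4 - \left(\frac{1}{3} - x^{2} - \left(x + x\right)^{2} x x\right) = -4 - \left(\frac{1}{3} - x^{2} - \left(2 x\right)^{2} x x\right) = -4 - \left(\frac{1}{3} - x^{2} - 4 x^{2} x x\right) = -4 - \left(\frac{1}{3} - x^{2} - 4 x^{3} x\right) = -4 - \left(\frac{1}{3} - x^{2} - 4 x^{4}\right) = -4 + \left(- \frac{1}{3} + x^{2} + 4 x^{4}\right) = - \frac{13}{3} + x^{2} + 4 x^{4}$)
$399 \left(X{\left(-9 \right)} - 41\right) + 362 = 399 \left(\left(- \frac{13}{3} + \left(-9\right)^{2} + 4 \left(-9\right)^{4}\right) - 41\right) + 362 = 399 \left(\left(- \frac{13}{3} + 81 + 4 \cdot 6561\right) - 41\right) + 362 = 399 \left(\left(- \frac{13}{3} + 81 + 26244\right) - 41\right) + 362 = 399 \left(\frac{78962}{3} - 41\right) + 362 = 399 \cdot \frac{78839}{3} + 362 = 10485587 + 362 = 10485949$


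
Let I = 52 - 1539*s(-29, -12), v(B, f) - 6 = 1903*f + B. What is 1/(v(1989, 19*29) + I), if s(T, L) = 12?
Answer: 1/1032132 ≈ 9.6887e-7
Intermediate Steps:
v(B, f) = 6 + B + 1903*f (v(B, f) = 6 + (1903*f + B) = 6 + (B + 1903*f) = 6 + B + 1903*f)
I = -18416 (I = 52 - 1539*12 = 52 - 18468 = -18416)
1/(v(1989, 19*29) + I) = 1/((6 + 1989 + 1903*(19*29)) - 18416) = 1/((6 + 1989 + 1903*551) - 18416) = 1/((6 + 1989 + 1048553) - 18416) = 1/(1050548 - 18416) = 1/1032132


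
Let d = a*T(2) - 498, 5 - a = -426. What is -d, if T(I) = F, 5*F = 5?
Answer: 67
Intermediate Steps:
F = 1 (F = (⅕)*5 = 1)
T(I) = 1
a = 431 (a = 5 - 1*(-426) = 5 + 426 = 431)
d = -67 (d = 431*1 - 498 = 431 - 498 = -67)
-d = -1*(-67) = 67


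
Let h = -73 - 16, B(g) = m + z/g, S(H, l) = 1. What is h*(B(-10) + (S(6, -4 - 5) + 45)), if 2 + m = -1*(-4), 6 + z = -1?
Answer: -43343/10 ≈ -4334.3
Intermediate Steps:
z = -7 (z = -6 - 1 = -7)
m = 2 (m = -2 - 1*(-4) = -2 + 4 = 2)
B(g) = 2 - 7/g
h = -89
h*(B(-10) + (S(6, -4 - 5) + 45)) = -89*((2 - 7/(-10)) + (1 + 45)) = -89*((2 - 7*(-⅒)) + 46) = -89*((2 + 7/10) + 46) = -89*(27/10 + 46) = -89*487/10 = -43343/10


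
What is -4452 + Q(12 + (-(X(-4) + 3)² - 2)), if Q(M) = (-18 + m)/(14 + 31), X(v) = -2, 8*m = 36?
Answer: -44523/10 ≈ -4452.3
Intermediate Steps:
m = 9/2 (m = (⅛)*36 = 9/2 ≈ 4.5000)
Q(M) = -3/10 (Q(M) = (-18 + 9/2)/(14 + 31) = -27/2/45 = -27/2*1/45 = -3/10)
-4452 + Q(12 + (-(X(-4) + 3)² - 2)) = -4452 - 3/10 = -44523/10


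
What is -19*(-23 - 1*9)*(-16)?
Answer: -9728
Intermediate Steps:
-19*(-23 - 1*9)*(-16) = -19*(-23 - 9)*(-16) = -19*(-32)*(-16) = 608*(-16) = -9728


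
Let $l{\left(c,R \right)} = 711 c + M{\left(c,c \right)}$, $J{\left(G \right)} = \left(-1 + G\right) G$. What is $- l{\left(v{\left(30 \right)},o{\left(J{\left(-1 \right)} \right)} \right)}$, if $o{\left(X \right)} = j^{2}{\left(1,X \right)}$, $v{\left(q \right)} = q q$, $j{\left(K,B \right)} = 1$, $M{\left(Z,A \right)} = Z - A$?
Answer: $-639900$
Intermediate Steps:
$J{\left(G \right)} = G \left(-1 + G\right)$
$v{\left(q \right)} = q^{2}$
$o{\left(X \right)} = 1$ ($o{\left(X \right)} = 1^{2} = 1$)
$l{\left(c,R \right)} = 711 c$ ($l{\left(c,R \right)} = 711 c + \left(c - c\right) = 711 c + 0 = 711 c$)
$- l{\left(v{\left(30 \right)},o{\left(J{\left(-1 \right)} \right)} \right)} = - 711 \cdot 30^{2} = - 711 \cdot 900 = \left(-1\right) 639900 = -639900$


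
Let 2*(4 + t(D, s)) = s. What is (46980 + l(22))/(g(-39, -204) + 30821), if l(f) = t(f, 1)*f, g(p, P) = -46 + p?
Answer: 2759/1808 ≈ 1.5260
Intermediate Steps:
t(D, s) = -4 + s/2
l(f) = -7*f/2 (l(f) = (-4 + (½)*1)*f = (-4 + ½)*f = -7*f/2)
(46980 + l(22))/(g(-39, -204) + 30821) = (46980 - 7/2*22)/((-46 - 39) + 30821) = (46980 - 77)/(-85 + 30821) = 46903/30736 = 46903*(1/30736) = 2759/1808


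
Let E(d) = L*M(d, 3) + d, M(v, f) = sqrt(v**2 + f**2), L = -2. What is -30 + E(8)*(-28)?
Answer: -254 + 56*sqrt(73) ≈ 224.46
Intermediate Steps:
M(v, f) = sqrt(f**2 + v**2)
E(d) = d - 2*sqrt(9 + d**2) (E(d) = -2*sqrt(3**2 + d**2) + d = -2*sqrt(9 + d**2) + d = d - 2*sqrt(9 + d**2))
-30 + E(8)*(-28) = -30 + (8 - 2*sqrt(9 + 8**2))*(-28) = -30 + (8 - 2*sqrt(9 + 64))*(-28) = -30 + (8 - 2*sqrt(73))*(-28) = -30 + (-224 + 56*sqrt(73)) = -254 + 56*sqrt(73)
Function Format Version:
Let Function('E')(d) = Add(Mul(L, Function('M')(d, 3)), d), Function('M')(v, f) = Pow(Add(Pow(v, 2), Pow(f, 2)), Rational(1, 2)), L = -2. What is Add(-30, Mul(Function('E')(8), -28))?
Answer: Add(-254, Mul(56, Pow(73, Rational(1, 2)))) ≈ 224.46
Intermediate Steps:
Function('M')(v, f) = Pow(Add(Pow(f, 2), Pow(v, 2)), Rational(1, 2))
Function('E')(d) = Add(d, Mul(-2, Pow(Add(9, Pow(d, 2)), Rational(1, 2)))) (Function('E')(d) = Add(Mul(-2, Pow(Add(Pow(3, 2), Pow(d, 2)), Rational(1, 2))), d) = Add(Mul(-2, Pow(Add(9, Pow(d, 2)), Rational(1, 2))), d) = Add(d, Mul(-2, Pow(Add(9, Pow(d, 2)), Rational(1, 2)))))
Add(-30, Mul(Function('E')(8), -28)) = Add(-30, Mul(Add(8, Mul(-2, Pow(Add(9, Pow(8, 2)), Rational(1, 2)))), -28)) = Add(-30, Mul(Add(8, Mul(-2, Pow(Add(9, 64), Rational(1, 2)))), -28)) = Add(-30, Mul(Add(8, Mul(-2, Pow(73, Rational(1, 2)))), -28)) = Add(-30, Add(-224, Mul(56, Pow(73, Rational(1, 2))))) = Add(-254, Mul(56, Pow(73, Rational(1, 2))))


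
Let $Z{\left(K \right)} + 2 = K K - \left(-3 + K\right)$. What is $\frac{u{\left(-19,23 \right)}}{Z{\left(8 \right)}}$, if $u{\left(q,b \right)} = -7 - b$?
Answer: $- \frac{10}{19} \approx -0.52632$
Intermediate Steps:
$Z{\left(K \right)} = 1 + K^{2} - K$ ($Z{\left(K \right)} = -2 - \left(-3 + K - K K\right) = -2 - \left(-3 + K - K^{2}\right) = -2 + \left(3 + K^{2} - K\right) = 1 + K^{2} - K$)
$\frac{u{\left(-19,23 \right)}}{Z{\left(8 \right)}} = \frac{-7 - 23}{1 + 8^{2} - 8} = \frac{-7 - 23}{1 + 64 - 8} = - \frac{30}{57} = \left(-30\right) \frac{1}{57} = - \frac{10}{19}$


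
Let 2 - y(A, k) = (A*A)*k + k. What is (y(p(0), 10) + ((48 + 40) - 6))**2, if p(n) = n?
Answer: 5476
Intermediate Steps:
y(A, k) = 2 - k - k*A**2 (y(A, k) = 2 - ((A*A)*k + k) = 2 - (A**2*k + k) = 2 - (k*A**2 + k) = 2 - (k + k*A**2) = 2 + (-k - k*A**2) = 2 - k - k*A**2)
(y(p(0), 10) + ((48 + 40) - 6))**2 = ((2 - 1*10 - 1*10*0**2) + ((48 + 40) - 6))**2 = ((2 - 10 - 1*10*0) + (88 - 6))**2 = ((2 - 10 + 0) + 82)**2 = (-8 + 82)**2 = 74**2 = 5476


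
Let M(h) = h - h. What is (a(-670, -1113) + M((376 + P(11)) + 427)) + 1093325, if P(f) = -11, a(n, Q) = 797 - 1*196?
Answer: 1093926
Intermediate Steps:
a(n, Q) = 601 (a(n, Q) = 797 - 196 = 601)
M(h) = 0
(a(-670, -1113) + M((376 + P(11)) + 427)) + 1093325 = (601 + 0) + 1093325 = 601 + 1093325 = 1093926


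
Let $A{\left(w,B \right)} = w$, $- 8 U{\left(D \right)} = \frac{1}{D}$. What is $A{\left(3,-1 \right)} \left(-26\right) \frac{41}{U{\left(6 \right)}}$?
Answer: $153504$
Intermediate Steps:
$U{\left(D \right)} = - \frac{1}{8 D}$
$A{\left(3,-1 \right)} \left(-26\right) \frac{41}{U{\left(6 \right)}} = 3 \left(-26\right) \frac{41}{\left(- \frac{1}{8}\right) \frac{1}{6}} = - 78 \frac{41}{\left(- \frac{1}{8}\right) \frac{1}{6}} = - 78 \frac{41}{- \frac{1}{48}} = - 78 \cdot 41 \left(-48\right) = \left(-78\right) \left(-1968\right) = 153504$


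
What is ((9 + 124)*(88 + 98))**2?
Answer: 611968644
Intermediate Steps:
((9 + 124)*(88 + 98))**2 = (133*186)**2 = 24738**2 = 611968644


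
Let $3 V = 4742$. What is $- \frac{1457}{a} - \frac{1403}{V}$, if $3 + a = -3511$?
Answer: $- \frac{1970333}{4165847} \approx -0.47297$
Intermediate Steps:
$a = -3514$ ($a = -3 - 3511 = -3514$)
$V = \frac{4742}{3}$ ($V = \frac{1}{3} \cdot 4742 = \frac{4742}{3} \approx 1580.7$)
$- \frac{1457}{a} - \frac{1403}{V} = - \frac{1457}{-3514} - \frac{1403}{\frac{4742}{3}} = \left(-1457\right) \left(- \frac{1}{3514}\right) - \frac{4209}{4742} = \frac{1457}{3514} - \frac{4209}{4742} = - \frac{1970333}{4165847}$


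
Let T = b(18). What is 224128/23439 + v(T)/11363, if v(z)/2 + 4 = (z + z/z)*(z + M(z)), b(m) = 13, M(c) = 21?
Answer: 2568892880/266337357 ≈ 9.6453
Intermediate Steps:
T = 13
v(z) = -8 + 2*(1 + z)*(21 + z) (v(z) = -8 + 2*((z + z/z)*(z + 21)) = -8 + 2*((z + 1)*(21 + z)) = -8 + 2*((1 + z)*(21 + z)) = -8 + 2*(1 + z)*(21 + z))
224128/23439 + v(T)/11363 = 224128/23439 + (34 + 2*13² + 44*13)/11363 = 224128*(1/23439) + (34 + 2*169 + 572)*(1/11363) = 224128/23439 + (34 + 338 + 572)*(1/11363) = 224128/23439 + 944*(1/11363) = 224128/23439 + 944/11363 = 2568892880/266337357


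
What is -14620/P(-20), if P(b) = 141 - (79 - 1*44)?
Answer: -7310/53 ≈ -137.92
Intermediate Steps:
P(b) = 106 (P(b) = 141 - (79 - 44) = 141 - 1*35 = 141 - 35 = 106)
-14620/P(-20) = -14620/106 = -14620*1/106 = -7310/53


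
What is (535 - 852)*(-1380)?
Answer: 437460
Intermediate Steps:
(535 - 852)*(-1380) = -317*(-1380) = 437460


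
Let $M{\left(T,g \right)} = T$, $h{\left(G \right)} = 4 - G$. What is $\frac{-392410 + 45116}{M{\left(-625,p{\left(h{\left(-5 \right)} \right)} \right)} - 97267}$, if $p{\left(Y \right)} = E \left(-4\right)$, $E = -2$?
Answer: $\frac{173647}{48946} \approx 3.5477$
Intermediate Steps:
$p{\left(Y \right)} = 8$ ($p{\left(Y \right)} = \left(-2\right) \left(-4\right) = 8$)
$\frac{-392410 + 45116}{M{\left(-625,p{\left(h{\left(-5 \right)} \right)} \right)} - 97267} = \frac{-392410 + 45116}{-625 - 97267} = - \frac{347294}{-97892} = \left(-347294\right) \left(- \frac{1}{97892}\right) = \frac{173647}{48946}$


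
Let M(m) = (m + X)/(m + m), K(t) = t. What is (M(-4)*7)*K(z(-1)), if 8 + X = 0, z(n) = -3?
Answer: -63/2 ≈ -31.500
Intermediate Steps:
X = -8 (X = -8 + 0 = -8)
M(m) = (-8 + m)/(2*m) (M(m) = (m - 8)/(m + m) = (-8 + m)/((2*m)) = (-8 + m)*(1/(2*m)) = (-8 + m)/(2*m))
(M(-4)*7)*K(z(-1)) = (((½)*(-8 - 4)/(-4))*7)*(-3) = (((½)*(-¼)*(-12))*7)*(-3) = ((3/2)*7)*(-3) = (21/2)*(-3) = -63/2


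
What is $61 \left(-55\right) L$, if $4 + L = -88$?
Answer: $308660$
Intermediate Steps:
$L = -92$ ($L = -4 - 88 = -92$)
$61 \left(-55\right) L = 61 \left(-55\right) \left(-92\right) = \left(-3355\right) \left(-92\right) = 308660$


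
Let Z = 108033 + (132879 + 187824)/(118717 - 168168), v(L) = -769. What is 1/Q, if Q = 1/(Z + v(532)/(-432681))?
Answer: 2311390238849399/21396508131 ≈ 1.0803e+5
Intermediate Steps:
Z = 5342019180/49451 (Z = 108033 + 320703/(-49451) = 108033 + 320703*(-1/49451) = 108033 - 320703/49451 = 5342019180/49451 ≈ 1.0803e+5)
Q = 21396508131/2311390238849399 (Q = 1/(5342019180/49451 - 769/(-432681)) = 1/(5342019180/49451 - 769*(-1/432681)) = 1/(5342019180/49451 + 769/432681) = 1/(2311390238849399/21396508131) = 21396508131/2311390238849399 ≈ 9.2570e-6)
1/Q = 1/(21396508131/2311390238849399) = 2311390238849399/21396508131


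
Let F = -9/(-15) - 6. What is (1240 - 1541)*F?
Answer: 8127/5 ≈ 1625.4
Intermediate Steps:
F = -27/5 (F = -9*(-1/15) - 6 = ⅗ - 6 = -27/5 ≈ -5.4000)
(1240 - 1541)*F = (1240 - 1541)*(-27/5) = -301*(-27/5) = 8127/5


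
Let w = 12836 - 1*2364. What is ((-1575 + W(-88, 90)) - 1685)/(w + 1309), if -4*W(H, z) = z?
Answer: -6565/23562 ≈ -0.27863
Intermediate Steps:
w = 10472 (w = 12836 - 2364 = 10472)
W(H, z) = -z/4
((-1575 + W(-88, 90)) - 1685)/(w + 1309) = ((-1575 - ¼*90) - 1685)/(10472 + 1309) = ((-1575 - 45/2) - 1685)/11781 = (-3195/2 - 1685)*(1/11781) = -6565/2*1/11781 = -6565/23562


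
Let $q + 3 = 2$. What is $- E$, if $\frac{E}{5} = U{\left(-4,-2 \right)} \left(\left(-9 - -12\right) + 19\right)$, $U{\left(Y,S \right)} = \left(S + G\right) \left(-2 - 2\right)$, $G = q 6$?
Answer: $-3520$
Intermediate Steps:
$q = -1$ ($q = -3 + 2 = -1$)
$G = -6$ ($G = \left(-1\right) 6 = -6$)
$U{\left(Y,S \right)} = 24 - 4 S$ ($U{\left(Y,S \right)} = \left(S - 6\right) \left(-2 - 2\right) = \left(-6 + S\right) \left(-4\right) = 24 - 4 S$)
$E = 3520$ ($E = 5 \left(24 - -8\right) \left(\left(-9 - -12\right) + 19\right) = 5 \left(24 + 8\right) \left(\left(-9 + 12\right) + 19\right) = 5 \cdot 32 \left(3 + 19\right) = 5 \cdot 32 \cdot 22 = 5 \cdot 704 = 3520$)
$- E = \left(-1\right) 3520 = -3520$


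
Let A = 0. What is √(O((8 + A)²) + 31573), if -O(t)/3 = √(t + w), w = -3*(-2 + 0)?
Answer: √(31573 - 3*√70) ≈ 177.62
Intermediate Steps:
w = 6 (w = -3*(-2) = 6)
O(t) = -3*√(6 + t) (O(t) = -3*√(t + 6) = -3*√(6 + t))
√(O((8 + A)²) + 31573) = √(-3*√(6 + (8 + 0)²) + 31573) = √(-3*√(6 + 8²) + 31573) = √(-3*√(6 + 64) + 31573) = √(-3*√70 + 31573) = √(31573 - 3*√70)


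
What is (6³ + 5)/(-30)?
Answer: -221/30 ≈ -7.3667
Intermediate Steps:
(6³ + 5)/(-30) = (216 + 5)*(-1/30) = 221*(-1/30) = -221/30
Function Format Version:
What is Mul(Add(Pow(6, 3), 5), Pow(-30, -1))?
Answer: Rational(-221, 30) ≈ -7.3667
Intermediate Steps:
Mul(Add(Pow(6, 3), 5), Pow(-30, -1)) = Mul(Add(216, 5), Rational(-1, 30)) = Mul(221, Rational(-1, 30)) = Rational(-221, 30)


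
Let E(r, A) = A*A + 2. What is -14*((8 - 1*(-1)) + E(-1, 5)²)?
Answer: -10332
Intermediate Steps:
E(r, A) = 2 + A² (E(r, A) = A² + 2 = 2 + A²)
-14*((8 - 1*(-1)) + E(-1, 5)²) = -14*((8 - 1*(-1)) + (2 + 5²)²) = -14*((8 + 1) + (2 + 25)²) = -14*(9 + 27²) = -14*(9 + 729) = -14*738 = -10332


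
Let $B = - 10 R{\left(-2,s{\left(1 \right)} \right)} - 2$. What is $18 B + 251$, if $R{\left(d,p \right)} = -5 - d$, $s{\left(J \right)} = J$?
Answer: $755$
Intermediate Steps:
$B = 28$ ($B = - 10 \left(-5 - -2\right) - 2 = - 10 \left(-5 + 2\right) - 2 = \left(-10\right) \left(-3\right) - 2 = 30 - 2 = 28$)
$18 B + 251 = 18 \cdot 28 + 251 = 504 + 251 = 755$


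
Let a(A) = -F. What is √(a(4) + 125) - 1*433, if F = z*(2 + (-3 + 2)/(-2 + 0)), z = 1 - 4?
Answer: -433 + √530/2 ≈ -421.49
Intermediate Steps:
z = -3
F = -15/2 (F = -3*(2 + (-3 + 2)/(-2 + 0)) = -3*(2 - 1/(-2)) = -3*(2 - 1*(-½)) = -3*(2 + ½) = -3*5/2 = -15/2 ≈ -7.5000)
a(A) = 15/2 (a(A) = -1*(-15/2) = 15/2)
√(a(4) + 125) - 1*433 = √(15/2 + 125) - 1*433 = √(265/2) - 433 = √530/2 - 433 = -433 + √530/2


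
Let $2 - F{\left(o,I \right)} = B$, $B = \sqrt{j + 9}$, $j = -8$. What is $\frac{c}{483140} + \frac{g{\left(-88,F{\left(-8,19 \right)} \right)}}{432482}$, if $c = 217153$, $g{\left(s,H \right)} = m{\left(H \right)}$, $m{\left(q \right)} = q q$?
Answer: $\frac{46957623443}{104474676740} \approx 0.44946$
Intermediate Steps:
$B = 1$ ($B = \sqrt{-8 + 9} = \sqrt{1} = 1$)
$F{\left(o,I \right)} = 1$ ($F{\left(o,I \right)} = 2 - 1 = 1$)
$m{\left(q \right)} = q^{2}$
$g{\left(s,H \right)} = H^{2}$
$\frac{c}{483140} + \frac{g{\left(-88,F{\left(-8,19 \right)} \right)}}{432482} = \frac{217153}{483140} + \frac{1^{2}}{432482} = 217153 \cdot \frac{1}{483140} + 1 \cdot \frac{1}{432482} = \frac{217153}{483140} + \frac{1}{432482} = \frac{46957623443}{104474676740}$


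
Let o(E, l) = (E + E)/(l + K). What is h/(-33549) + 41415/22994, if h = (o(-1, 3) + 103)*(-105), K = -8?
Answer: 546359231/257141902 ≈ 2.1247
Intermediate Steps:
o(E, l) = 2*E/(-8 + l) (o(E, l) = (E + E)/(l - 8) = (2*E)/(-8 + l) = 2*E/(-8 + l))
h = -10857 (h = (2*(-1)/(-8 + 3) + 103)*(-105) = (2*(-1)/(-5) + 103)*(-105) = (2*(-1)*(-⅕) + 103)*(-105) = (⅖ + 103)*(-105) = (517/5)*(-105) = -10857)
h/(-33549) + 41415/22994 = -10857/(-33549) + 41415/22994 = -10857*(-1/33549) + 41415*(1/22994) = 3619/11183 + 41415/22994 = 546359231/257141902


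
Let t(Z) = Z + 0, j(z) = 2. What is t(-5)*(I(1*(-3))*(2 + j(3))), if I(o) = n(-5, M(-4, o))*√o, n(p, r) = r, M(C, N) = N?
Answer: 60*I*√3 ≈ 103.92*I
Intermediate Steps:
t(Z) = Z
I(o) = o^(3/2) (I(o) = o*√o = o^(3/2))
t(-5)*(I(1*(-3))*(2 + j(3))) = -5*(1*(-3))^(3/2)*(2 + 2) = -5*(-3)^(3/2)*4 = -5*(-3*I*√3)*4 = -(-60)*I*√3 = 60*I*√3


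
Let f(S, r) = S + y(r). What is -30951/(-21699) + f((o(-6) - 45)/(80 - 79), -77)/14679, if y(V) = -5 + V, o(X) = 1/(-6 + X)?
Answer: 602096197/424692828 ≈ 1.4177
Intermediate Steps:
f(S, r) = -5 + S + r (f(S, r) = S + (-5 + r) = -5 + S + r)
-30951/(-21699) + f((o(-6) - 45)/(80 - 79), -77)/14679 = -30951/(-21699) + (-5 + (1/(-6 - 6) - 45)/(80 - 79) - 77)/14679 = -30951*(-1/21699) + (-5 + (1/(-12) - 45)/1 - 77)*(1/14679) = 3439/2411 + (-5 + (-1/12 - 45)*1 - 77)*(1/14679) = 3439/2411 + (-5 - 541/12*1 - 77)*(1/14679) = 3439/2411 + (-5 - 541/12 - 77)*(1/14679) = 3439/2411 - 1525/12*1/14679 = 3439/2411 - 1525/176148 = 602096197/424692828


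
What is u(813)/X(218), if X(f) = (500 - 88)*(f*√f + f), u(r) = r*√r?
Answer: -813*√813/19490072 + 813*√177234/19490072 ≈ 0.016372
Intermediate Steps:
u(r) = r^(3/2)
X(f) = 412*f + 412*f^(3/2) (X(f) = 412*(f^(3/2) + f) = 412*(f + f^(3/2)) = 412*f + 412*f^(3/2))
u(813)/X(218) = 813^(3/2)/(412*218 + 412*218^(3/2)) = (813*√813)/(89816 + 412*(218*√218)) = (813*√813)/(89816 + 89816*√218) = 813*√813/(89816 + 89816*√218)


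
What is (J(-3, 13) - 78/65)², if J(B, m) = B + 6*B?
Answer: 12321/25 ≈ 492.84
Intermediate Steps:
J(B, m) = 7*B
(J(-3, 13) - 78/65)² = (7*(-3) - 78/65)² = (-21 - 78*1/65)² = (-21 - 6/5)² = (-111/5)² = 12321/25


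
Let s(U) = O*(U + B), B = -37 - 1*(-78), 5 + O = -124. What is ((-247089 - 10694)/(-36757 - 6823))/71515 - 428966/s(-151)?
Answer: -133692194415343/4422489030300 ≈ -30.230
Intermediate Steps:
O = -129 (O = -5 - 124 = -129)
B = 41 (B = -37 + 78 = 41)
s(U) = -5289 - 129*U (s(U) = -129*(U + 41) = -129*(41 + U) = -5289 - 129*U)
((-247089 - 10694)/(-36757 - 6823))/71515 - 428966/s(-151) = ((-247089 - 10694)/(-36757 - 6823))/71515 - 428966/(-5289 - 129*(-151)) = -257783/(-43580)*(1/71515) - 428966/(-5289 + 19479) = -257783*(-1/43580)*(1/71515) - 428966/14190 = (257783/43580)*(1/71515) - 428966*1/14190 = 257783/3116623700 - 214483/7095 = -133692194415343/4422489030300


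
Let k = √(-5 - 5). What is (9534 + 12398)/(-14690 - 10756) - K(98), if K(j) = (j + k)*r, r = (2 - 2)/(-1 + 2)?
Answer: -10966/12723 ≈ -0.86190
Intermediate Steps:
k = I*√10 (k = √(-10) = I*√10 ≈ 3.1623*I)
r = 0 (r = 0/1 = 0*1 = 0)
K(j) = 0 (K(j) = (j + I*√10)*0 = 0)
(9534 + 12398)/(-14690 - 10756) - K(98) = (9534 + 12398)/(-14690 - 10756) - 1*0 = 21932/(-25446) + 0 = 21932*(-1/25446) + 0 = -10966/12723 + 0 = -10966/12723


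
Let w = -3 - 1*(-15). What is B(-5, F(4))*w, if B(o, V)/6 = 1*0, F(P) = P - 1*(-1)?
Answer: 0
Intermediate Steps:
F(P) = 1 + P (F(P) = P + 1 = 1 + P)
B(o, V) = 0 (B(o, V) = 6*(1*0) = 6*0 = 0)
w = 12 (w = -3 + 15 = 12)
B(-5, F(4))*w = 0*12 = 0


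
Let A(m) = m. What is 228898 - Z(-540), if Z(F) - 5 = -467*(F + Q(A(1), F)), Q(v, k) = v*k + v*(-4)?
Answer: -277335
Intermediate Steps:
Q(v, k) = -4*v + k*v (Q(v, k) = k*v - 4*v = -4*v + k*v)
Z(F) = 1873 - 934*F (Z(F) = 5 - 467*(F + 1*(-4 + F)) = 5 - 467*(F + (-4 + F)) = 5 - 467*(-4 + 2*F) = 5 + (1868 - 934*F) = 1873 - 934*F)
228898 - Z(-540) = 228898 - (1873 - 934*(-540)) = 228898 - (1873 + 504360) = 228898 - 1*506233 = 228898 - 506233 = -277335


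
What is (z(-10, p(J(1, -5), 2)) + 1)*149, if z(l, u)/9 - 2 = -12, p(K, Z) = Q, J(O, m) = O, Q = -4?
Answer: -13261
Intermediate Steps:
p(K, Z) = -4
z(l, u) = -90 (z(l, u) = 18 + 9*(-12) = 18 - 108 = -90)
(z(-10, p(J(1, -5), 2)) + 1)*149 = (-90 + 1)*149 = -89*149 = -13261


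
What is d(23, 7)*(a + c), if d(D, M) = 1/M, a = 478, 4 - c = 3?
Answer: 479/7 ≈ 68.429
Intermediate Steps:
c = 1 (c = 4 - 1*3 = 4 - 3 = 1)
d(23, 7)*(a + c) = (478 + 1)/7 = (⅐)*479 = 479/7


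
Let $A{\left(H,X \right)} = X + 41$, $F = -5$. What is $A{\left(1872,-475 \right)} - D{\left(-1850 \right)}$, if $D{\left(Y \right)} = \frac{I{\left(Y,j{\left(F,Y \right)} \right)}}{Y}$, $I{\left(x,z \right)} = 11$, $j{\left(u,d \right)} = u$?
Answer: $- \frac{802889}{1850} \approx -433.99$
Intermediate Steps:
$A{\left(H,X \right)} = 41 + X$
$D{\left(Y \right)} = \frac{11}{Y}$
$A{\left(1872,-475 \right)} - D{\left(-1850 \right)} = \left(41 - 475\right) - \frac{11}{-1850} = -434 - 11 \left(- \frac{1}{1850}\right) = -434 - - \frac{11}{1850} = -434 + \frac{11}{1850} = - \frac{802889}{1850}$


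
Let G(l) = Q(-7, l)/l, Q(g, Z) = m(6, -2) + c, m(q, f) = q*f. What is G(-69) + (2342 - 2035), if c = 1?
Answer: 21194/69 ≈ 307.16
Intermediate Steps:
m(q, f) = f*q
Q(g, Z) = -11 (Q(g, Z) = -2*6 + 1 = -12 + 1 = -11)
G(l) = -11/l
G(-69) + (2342 - 2035) = -11/(-69) + (2342 - 2035) = -11*(-1/69) + 307 = 11/69 + 307 = 21194/69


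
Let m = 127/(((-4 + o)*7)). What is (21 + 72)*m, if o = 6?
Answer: 11811/14 ≈ 843.64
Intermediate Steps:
m = 127/14 (m = 127/(((-4 + 6)*7)) = 127/((2*7)) = 127/14 ≈ 9.0714)
(21 + 72)*m = (21 + 72)*(127/14) = 93*(127/14) = 11811/14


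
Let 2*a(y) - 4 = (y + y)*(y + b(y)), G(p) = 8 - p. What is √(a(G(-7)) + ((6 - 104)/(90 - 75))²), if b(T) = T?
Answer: 2*√27826/15 ≈ 22.242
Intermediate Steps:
a(y) = 2 + 2*y² (a(y) = 2 + ((y + y)*(y + y))/2 = 2 + ((2*y)*(2*y))/2 = 2 + (4*y²)/2 = 2 + 2*y²)
√(a(G(-7)) + ((6 - 104)/(90 - 75))²) = √((2 + 2*(8 - 1*(-7))²) + ((6 - 104)/(90 - 75))²) = √((2 + 2*(8 + 7)²) + (-98/15)²) = √((2 + 2*15²) + (-98*1/15)²) = √((2 + 2*225) + (-98/15)²) = √((2 + 450) + 9604/225) = √(452 + 9604/225) = √(111304/225) = 2*√27826/15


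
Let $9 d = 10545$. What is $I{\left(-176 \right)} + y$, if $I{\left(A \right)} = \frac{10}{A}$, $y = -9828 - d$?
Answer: $- \frac{2903927}{264} \approx -11000.0$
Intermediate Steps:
$d = \frac{3515}{3}$ ($d = \frac{1}{9} \cdot 10545 = \frac{3515}{3} \approx 1171.7$)
$y = - \frac{32999}{3}$ ($y = -9828 - \frac{3515}{3} = - \frac{32999}{3} \approx -11000.0$)
$I{\left(-176 \right)} + y = \frac{10}{-176} - \frac{32999}{3} = 10 \left(- \frac{1}{176}\right) - \frac{32999}{3} = - \frac{5}{88} - \frac{32999}{3} = - \frac{2903927}{264}$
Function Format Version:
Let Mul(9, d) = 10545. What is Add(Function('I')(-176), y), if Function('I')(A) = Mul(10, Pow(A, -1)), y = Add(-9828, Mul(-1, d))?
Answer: Rational(-2903927, 264) ≈ -11000.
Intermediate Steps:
d = Rational(3515, 3) (d = Mul(Rational(1, 9), 10545) = Rational(3515, 3) ≈ 1171.7)
y = Rational(-32999, 3) (y = Add(-9828, Mul(-1, Rational(3515, 3))) = Add(-9828, Rational(-3515, 3)) = Rational(-32999, 3) ≈ -11000.)
Add(Function('I')(-176), y) = Add(Mul(10, Pow(-176, -1)), Rational(-32999, 3)) = Add(Mul(10, Rational(-1, 176)), Rational(-32999, 3)) = Add(Rational(-5, 88), Rational(-32999, 3)) = Rational(-2903927, 264)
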